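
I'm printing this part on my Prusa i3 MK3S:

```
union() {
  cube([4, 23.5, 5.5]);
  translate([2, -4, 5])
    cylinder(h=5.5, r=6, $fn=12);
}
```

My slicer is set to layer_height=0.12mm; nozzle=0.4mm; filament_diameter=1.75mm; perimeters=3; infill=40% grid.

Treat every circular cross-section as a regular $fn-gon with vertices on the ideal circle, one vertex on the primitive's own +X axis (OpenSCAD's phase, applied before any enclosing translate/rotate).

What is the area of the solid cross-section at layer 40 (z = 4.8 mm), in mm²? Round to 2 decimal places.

94.00 mm²

At z = 4.8 mm: the cube is present — its section is the full 4×23.5 rectangle (area 94.00 mm²); the cylinder at (2, -4) is not intersected at this z (z outside [5, 10.5]); Merging all regions: only the 4×23.5 cube is present, so the union is just that shape — area = 94.00 mm². Overall, the cross-section is a single solid region. Net area = 94.00 mm².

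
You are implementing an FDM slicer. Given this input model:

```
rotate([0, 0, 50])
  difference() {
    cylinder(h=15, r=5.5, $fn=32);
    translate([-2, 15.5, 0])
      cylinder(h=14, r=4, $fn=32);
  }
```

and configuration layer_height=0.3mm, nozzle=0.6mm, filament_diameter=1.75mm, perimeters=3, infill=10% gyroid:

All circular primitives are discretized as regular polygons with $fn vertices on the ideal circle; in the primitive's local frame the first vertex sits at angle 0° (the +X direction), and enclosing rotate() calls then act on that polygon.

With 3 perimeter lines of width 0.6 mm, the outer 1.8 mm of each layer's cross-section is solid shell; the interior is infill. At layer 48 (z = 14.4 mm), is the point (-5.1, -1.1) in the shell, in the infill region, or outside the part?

At z = 14.4 mm: the r=5.5 cylinder gives a regular 32-gon of circumradius 5.5 (constant along its height); the cylinder at (-2, 15.5) is absent (z outside [0, 14]); Taking the first minus the rest: none of the subtracted shapes is present at this height, so the r=5.5 cylinder is unchanged — 1 connected region; (rotated 50° about Z; rotation is an isometry so areas/perimeters/island counts are preserved). Overall, the cross-section is a single solid region. Undo the 50° rotation: the query point maps to (-4.121, 3.200) in the un-rotated model frame. The nearest boundary edge runs (-3.89, 3.89)→(-4.57, 3.06); distance from the point to it = 0.26 mm. The point is inside the cross-section, 0.26 mm from the nearest boundary — within the 1.8 mm shell band (3 × 0.6).

shell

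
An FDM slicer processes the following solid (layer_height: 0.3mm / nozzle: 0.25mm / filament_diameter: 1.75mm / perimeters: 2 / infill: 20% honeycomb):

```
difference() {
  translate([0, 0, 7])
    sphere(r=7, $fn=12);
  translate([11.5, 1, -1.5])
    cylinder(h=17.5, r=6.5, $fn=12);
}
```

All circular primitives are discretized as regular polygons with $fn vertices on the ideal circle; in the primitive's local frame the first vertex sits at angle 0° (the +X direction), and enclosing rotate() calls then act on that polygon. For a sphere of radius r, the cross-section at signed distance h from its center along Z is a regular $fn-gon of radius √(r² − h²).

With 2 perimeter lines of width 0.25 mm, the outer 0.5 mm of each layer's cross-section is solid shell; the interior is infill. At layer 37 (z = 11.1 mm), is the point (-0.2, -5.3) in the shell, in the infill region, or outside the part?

shell

At z = 11.1 mm: the r=7 sphere slices to a regular 12-gon of circumradius 5.674 (√(r²−h²) with h=4.1 from center); the cylinder at (11.5, 1): section is a regular 12-gon, circumradius r=6.5; After the difference (first − rest): starting from the r=7 sphere, the r=6.5 cylinder at (11.5, 1) partially overlaps it — only the 0.71 mm² overlap (of its 126.75 mm²) is removed, clipping the outline — 1 connected region. Overall, the cross-section is a single solid region. The nearest boundary edge runs (-0.00, -5.67)→(-2.84, -4.91); distance from the point to it = 0.31 mm. The point is inside the cross-section, 0.31 mm from the nearest boundary — within the 0.5 mm shell band (2 × 0.25).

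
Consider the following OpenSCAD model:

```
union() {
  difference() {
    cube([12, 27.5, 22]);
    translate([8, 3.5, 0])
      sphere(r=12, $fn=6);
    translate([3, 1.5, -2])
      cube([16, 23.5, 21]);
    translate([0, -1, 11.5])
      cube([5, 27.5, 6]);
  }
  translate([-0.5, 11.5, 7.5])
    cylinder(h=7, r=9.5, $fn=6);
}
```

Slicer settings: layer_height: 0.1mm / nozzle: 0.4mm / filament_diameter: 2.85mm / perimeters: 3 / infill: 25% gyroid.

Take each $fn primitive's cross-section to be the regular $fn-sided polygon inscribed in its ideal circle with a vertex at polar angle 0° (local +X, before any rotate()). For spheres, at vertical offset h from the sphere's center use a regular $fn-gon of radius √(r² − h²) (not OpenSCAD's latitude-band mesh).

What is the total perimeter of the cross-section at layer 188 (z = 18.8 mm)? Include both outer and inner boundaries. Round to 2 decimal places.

97.00 mm

At z = 18.8 mm: the 12×27.5 cube contributes its full rectangle (perimeter 79.00 mm); the sphere at (8, 3.5) is absent (|z−center|=18.800 > r=12); the 16×23.5 cube at (3, 1.5) contributes its full rectangle (perimeter 79.00 mm); the cube at (0, -1) does not reach this height (z outside [11.5, 17.5]); After the difference (first − rest): starting from the 12×27.5 cube, the 16×23.5 cube at (3, 1.5) partially overlaps it — only the 211.50 mm² overlap (of its 376.00 mm²) is removed, clipping the outline — boundary = 97.00 mm; the cylinder at (-0.5, 11.5) does not reach this height (z outside [7.5, 14.5]); Taking the union: only the result so far is present, so the union is just that shape — boundary = 97.00 mm. Overall, the cross-section is a single solid region. Total boundary length (outer) = 97.00 mm.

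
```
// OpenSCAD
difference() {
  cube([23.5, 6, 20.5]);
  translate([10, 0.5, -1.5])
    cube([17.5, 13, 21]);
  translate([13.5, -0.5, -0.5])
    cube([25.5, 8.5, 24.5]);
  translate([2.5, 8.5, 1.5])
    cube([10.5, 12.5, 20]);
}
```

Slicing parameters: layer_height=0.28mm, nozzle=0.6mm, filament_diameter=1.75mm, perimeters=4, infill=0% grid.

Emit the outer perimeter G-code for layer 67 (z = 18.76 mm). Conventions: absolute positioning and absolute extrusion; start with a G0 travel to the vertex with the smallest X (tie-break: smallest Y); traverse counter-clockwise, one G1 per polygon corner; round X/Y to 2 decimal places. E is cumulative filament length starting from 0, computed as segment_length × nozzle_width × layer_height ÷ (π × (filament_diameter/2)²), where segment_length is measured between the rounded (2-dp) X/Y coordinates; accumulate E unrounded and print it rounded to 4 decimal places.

At z = 18.76 mm: the cube (footprint 23.5×6) is included at this height; the cube at (10, 0.5) (footprint 17.5×13) is included at this height; the 25.5×8.5 cube at (13.5, -0.5) contributes its full rectangle; the 10.5×12.5 cube at (2.5, 8.5) contributes its full rectangle; After the difference (first − rest): starting from the 23.5×6 cube, the 17.5×13 cube at (10, 0.5) partially overlaps it — only the 74.25 mm² overlap (of its 227.50 mm²) is removed, clipping the outline; the 25.5×8.5 cube at (13.5, -0.5) partially overlaps it — only the 5.00 mm² overlap (of its 216.75 mm²) is removed, clipping the outline; the 10.5×12.5 cube at (2.5, 8.5) misses the remaining region (no effect) — 1 connected region. The outline is a single polygon with 6 vertices. Extrusion per mm of travel: 0.6 × 0.28 / (π × 0.875²) = 0.069846. Accumulating E over each segment gives final E = 2.7240.

G0 X0.00 Y0.00 Z18.76
G1 X13.50 Y0.00 E0.9429
G1 X13.50 Y0.50 E0.9778
G1 X10.00 Y0.50 E1.2223
G1 X10.00 Y6.00 E1.6065
G1 X0.00 Y6.00 E2.3049
G1 X0.00 Y0.00 E2.7240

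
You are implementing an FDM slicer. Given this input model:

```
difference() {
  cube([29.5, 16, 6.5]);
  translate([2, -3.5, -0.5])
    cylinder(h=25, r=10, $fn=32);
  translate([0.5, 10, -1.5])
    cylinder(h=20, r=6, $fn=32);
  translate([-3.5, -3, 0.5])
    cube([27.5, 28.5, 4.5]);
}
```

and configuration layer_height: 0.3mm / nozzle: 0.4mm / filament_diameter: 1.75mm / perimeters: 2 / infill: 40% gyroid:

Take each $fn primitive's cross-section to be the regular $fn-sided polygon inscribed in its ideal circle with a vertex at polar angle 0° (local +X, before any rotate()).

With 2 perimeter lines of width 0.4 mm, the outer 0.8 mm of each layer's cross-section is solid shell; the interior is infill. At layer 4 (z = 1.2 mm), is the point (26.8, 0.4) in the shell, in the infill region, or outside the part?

At z = 1.2 mm: the cube (footprint 29.5×16) is included at this height; the cylinder at (2, -3.5): section is a regular 32-gon, circumradius r=10; the r=6 cylinder at (0.5, 10) gives a regular 32-gon of circumradius 6 (constant along its height); the cube at (-3.5, -3) is present — its section is the full 27.5×28.5 rectangle; After the difference (first − rest): starting from the 29.5×16 cube, the r=10 cylinder at (2, -3.5) partially overlaps it — only the 56.69 mm² overlap (of its 312.14 mm²) is removed, clipping the outline; the r=6 cylinder at (0.5, 10) partially overlaps it — only the 53.33 mm² overlap (of its 112.37 mm²) is removed, clipping the outline; the 27.5×28.5 cube at (-3.5, -3) partially overlaps it — only the 273.99 mm² overlap (of its 783.75 mm²) is removed, clipping the outline — 1 connected region. Overall, the cross-section is a single solid region. The nearest boundary edge runs (29.50, 0.00)→(24.00, 0.00); distance from the point to it = 0.40 mm. The point is inside the cross-section, 0.40 mm from the nearest boundary — within the 0.8 mm shell band (2 × 0.4).

shell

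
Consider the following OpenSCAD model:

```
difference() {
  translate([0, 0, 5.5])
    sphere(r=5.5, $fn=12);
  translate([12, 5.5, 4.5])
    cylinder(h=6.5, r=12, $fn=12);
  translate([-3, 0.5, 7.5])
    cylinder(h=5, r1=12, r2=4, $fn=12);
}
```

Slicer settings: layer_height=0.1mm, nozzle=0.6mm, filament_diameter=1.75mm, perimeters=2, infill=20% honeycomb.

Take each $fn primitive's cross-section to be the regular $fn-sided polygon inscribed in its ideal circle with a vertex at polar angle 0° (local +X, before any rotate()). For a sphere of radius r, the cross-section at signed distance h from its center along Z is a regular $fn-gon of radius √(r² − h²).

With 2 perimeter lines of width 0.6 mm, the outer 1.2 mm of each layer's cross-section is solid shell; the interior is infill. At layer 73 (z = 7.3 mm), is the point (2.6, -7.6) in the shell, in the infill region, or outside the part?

At z = 7.3 mm: the sphere: section is a regular 12-gon, circumradius = √(r²−h²) = √(5.5²−1.8²) = 5.197; the cylinder at (12, 5.5): section is a regular 12-gon, circumradius r=12; the cone at (-3, 0.5) does not reach this height (z outside [7.5, 12.5]); After the difference (first − rest): starting from the r=5.5 sphere, the r=12 cylinder at (12, 5.5) partially overlaps it — only the 22.63 mm² overlap (of its 432.00 mm²) is removed, clipping the outline — 1 connected region. Overall, the cross-section is a single solid region. The nearest boundary edge runs (2.60, -4.50)→(-0.00, -5.20); distance from the point to it = 2.99 mm. The point is not inside any of the regions above, so it lies outside the cross-section (2.99 mm from the nearest boundary).

outside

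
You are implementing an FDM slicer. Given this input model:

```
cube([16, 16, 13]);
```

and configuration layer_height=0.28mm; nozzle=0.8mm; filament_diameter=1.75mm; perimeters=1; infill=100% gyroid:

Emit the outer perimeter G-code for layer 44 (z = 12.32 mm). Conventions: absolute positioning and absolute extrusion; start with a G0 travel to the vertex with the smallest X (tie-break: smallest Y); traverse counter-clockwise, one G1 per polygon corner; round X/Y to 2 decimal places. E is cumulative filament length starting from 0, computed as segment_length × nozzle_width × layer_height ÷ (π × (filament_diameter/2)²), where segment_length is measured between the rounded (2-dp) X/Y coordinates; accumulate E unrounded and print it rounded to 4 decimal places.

G0 X0.00 Y0.00 Z12.32
G1 X16.00 Y0.00 E1.4901
G1 X16.00 Y16.00 E2.9801
G1 X0.00 Y16.00 E4.4702
G1 X0.00 Y0.00 E5.9602

At z = 12.32 mm: the 16×16 cube contributes its full rectangle. The outline is a single polygon with 4 vertices. Extrusion per mm of travel: 0.8 × 0.28 / (π × 0.875²) = 0.093128. Accumulating E over each segment gives final E = 5.9602.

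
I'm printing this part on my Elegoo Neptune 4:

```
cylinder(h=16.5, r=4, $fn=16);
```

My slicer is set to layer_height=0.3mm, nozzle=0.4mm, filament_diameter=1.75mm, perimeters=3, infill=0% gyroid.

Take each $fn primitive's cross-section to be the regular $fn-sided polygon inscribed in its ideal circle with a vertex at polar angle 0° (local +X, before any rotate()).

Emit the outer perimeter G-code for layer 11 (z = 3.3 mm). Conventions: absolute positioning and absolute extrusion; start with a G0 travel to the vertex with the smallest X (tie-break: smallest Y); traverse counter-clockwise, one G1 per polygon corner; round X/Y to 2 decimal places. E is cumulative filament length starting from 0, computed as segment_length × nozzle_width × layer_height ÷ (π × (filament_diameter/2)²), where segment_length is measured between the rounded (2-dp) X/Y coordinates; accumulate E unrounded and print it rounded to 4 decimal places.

G0 X-4.00 Y0.00 Z3.30
G1 X-3.70 Y-1.53 E0.0778
G1 X-2.83 Y-2.83 E0.1558
G1 X-1.53 Y-3.70 E0.2339
G1 X0.00 Y-4.00 E0.3117
G1 X1.53 Y-3.70 E0.3894
G1 X2.83 Y-2.83 E0.4675
G1 X3.70 Y-1.53 E0.5455
G1 X4.00 Y0.00 E0.6233
G1 X3.70 Y1.53 E0.7011
G1 X2.83 Y2.83 E0.7791
G1 X1.53 Y3.70 E0.8572
G1 X0.00 Y4.00 E0.9350
G1 X-1.53 Y3.70 E1.0127
G1 X-2.83 Y2.83 E1.0908
G1 X-3.70 Y1.53 E1.1688
G1 X-4.00 Y0.00 E1.2466

At z = 3.3 mm: the r=4 cylinder contributes a regular 16-gon of circumradius 4. The outline is a single polygon with 16 vertices. Extrusion per mm of travel: 0.4 × 0.3 / (π × 0.875²) = 0.049890. Accumulating E over each segment gives final E = 1.2466.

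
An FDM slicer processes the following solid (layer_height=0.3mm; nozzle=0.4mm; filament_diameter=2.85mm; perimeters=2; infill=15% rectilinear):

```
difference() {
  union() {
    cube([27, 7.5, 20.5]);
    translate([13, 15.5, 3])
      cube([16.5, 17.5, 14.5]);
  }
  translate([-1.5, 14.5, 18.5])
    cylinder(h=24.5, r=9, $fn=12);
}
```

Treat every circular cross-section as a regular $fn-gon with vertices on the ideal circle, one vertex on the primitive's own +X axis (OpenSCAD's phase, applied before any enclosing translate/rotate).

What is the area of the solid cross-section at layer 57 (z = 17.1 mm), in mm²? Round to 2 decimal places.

491.25 mm²

At z = 17.1 mm: the cube is present — its section is the full 27×7.5 rectangle (area 202.50 mm²); the 16.5×17.5 cube at (13, 15.5) contributes its full rectangle (area 288.75 mm²); Combining (union): the 2 present regions are separate (no shared area or edge), so areas and boundary lengths simply add and each stays a separate island — area = 491.25 mm²; the cylinder at (-1.5, 14.5) is not intersected at this z (z outside [18.5, 43]); Taking the first minus the rest: none of the subtracted shapes is present at this height, so the result so far is unchanged — area = 491.25 mm². Overall, the cross-section has 2 separate islands. Net area = 491.25 mm².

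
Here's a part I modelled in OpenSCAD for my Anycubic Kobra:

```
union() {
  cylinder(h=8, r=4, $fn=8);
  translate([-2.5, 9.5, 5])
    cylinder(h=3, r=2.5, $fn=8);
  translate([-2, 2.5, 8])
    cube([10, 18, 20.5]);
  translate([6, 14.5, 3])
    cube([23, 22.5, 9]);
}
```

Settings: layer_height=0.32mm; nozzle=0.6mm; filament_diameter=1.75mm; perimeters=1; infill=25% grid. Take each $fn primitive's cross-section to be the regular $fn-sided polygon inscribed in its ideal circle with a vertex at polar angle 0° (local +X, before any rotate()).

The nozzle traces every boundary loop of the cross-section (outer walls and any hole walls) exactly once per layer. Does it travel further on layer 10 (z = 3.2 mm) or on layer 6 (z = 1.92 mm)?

Layer 10 (z = 3.2): the r=4 cylinder contributes a regular 8-gon of circumradius 4 (perimeter = 2·8·4.000·sin(180°/8) = 24.49 mm); the cylinder at (-2.5, 9.5) does not reach this height (z outside [5, 8]); the cube at (-2, 2.5) is not intersected at this z (z outside [8, 28.5]); the cube at (6, 14.5) (footprint 23×22.5) is included at this height (perimeter 91.00 mm); Taking the union: the 2 present regions are separate (no shared area or edge), so areas and boundary lengths simply add and each stays a separate island — boundary = 115.49 mm. So its perimeter = 115.49 mm. Layer 6 (z = 1.92): the r=4 cylinder gives a regular 8-gon of circumradius 4 (constant along its height) (perimeter = 2·8·4.000·sin(180°/8) = 24.49 mm); the cylinder at (-2.5, 9.5) is not intersected at this z (z outside [5, 8]); the cube at (-2, 2.5) is not intersected at this z (z outside [8, 28.5]); the cube at (6, 14.5) does not reach this height (z outside [3, 12]); Taking the union: only the r=4 cylinder is present, so the union is just that shape — boundary = 24.49 mm. So its perimeter = 24.49 mm. Layer 10 is larger (115.49 vs 24.49 mm).

layer 10 (z = 3.2 mm)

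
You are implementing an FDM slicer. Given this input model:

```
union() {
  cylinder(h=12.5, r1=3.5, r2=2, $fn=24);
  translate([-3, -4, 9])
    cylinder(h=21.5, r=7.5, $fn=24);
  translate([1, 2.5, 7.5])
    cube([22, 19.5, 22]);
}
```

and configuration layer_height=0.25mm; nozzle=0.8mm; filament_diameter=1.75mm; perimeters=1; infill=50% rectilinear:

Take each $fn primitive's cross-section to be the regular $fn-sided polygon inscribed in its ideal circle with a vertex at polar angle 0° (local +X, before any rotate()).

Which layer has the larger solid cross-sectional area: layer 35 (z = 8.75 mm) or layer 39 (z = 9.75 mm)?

layer 39 (z = 9.75 mm)

Layer 35 (z = 8.75): the cone: at t=0.700 of its height the radius interpolates to r₁+(r₂−r₁)t = 2.450, giving a regular 24-gon of that circumradius (area = (24/2)·2.450²·sin(360°/24) = 18.64 mm²); the cylinder at (-3, -4) is not intersected at this z (z outside [9, 30.5]); the cube at (1, 2.5) (footprint 22×19.5) is included at this height (area 429.00 mm²); Combining (union): the 2 present regions are separate (no shared area or edge), so areas and boundary lengths simply add and each stays a separate island — area = 447.64 mm². So its area = 447.64 mm². Layer 39 (z = 9.75): the cone (r1=3.5→r2=2) has section circumradius 2.330 here — a regular 24-gon (area = (24/2)·2.330²·sin(360°/24) = 16.86 mm²); the r=7.5 cylinder at (-3, -4) gives a regular 24-gon of circumradius 7.5 (constant along its height) (area = (24/2)·7.500²·sin(360°/24) = 174.70 mm²); the cube at (1, 2.5) (footprint 22×19.5) is included at this height (area 429.00 mm²); Taking the union: the regions partially overlap — summed areas 620.56 mm² minus the doubly-counted overlap 16.86 mm² gives 603.70 mm² — area = 603.70 mm². So its area = 603.70 mm². Layer 39 is larger (603.70 vs 447.64 mm²).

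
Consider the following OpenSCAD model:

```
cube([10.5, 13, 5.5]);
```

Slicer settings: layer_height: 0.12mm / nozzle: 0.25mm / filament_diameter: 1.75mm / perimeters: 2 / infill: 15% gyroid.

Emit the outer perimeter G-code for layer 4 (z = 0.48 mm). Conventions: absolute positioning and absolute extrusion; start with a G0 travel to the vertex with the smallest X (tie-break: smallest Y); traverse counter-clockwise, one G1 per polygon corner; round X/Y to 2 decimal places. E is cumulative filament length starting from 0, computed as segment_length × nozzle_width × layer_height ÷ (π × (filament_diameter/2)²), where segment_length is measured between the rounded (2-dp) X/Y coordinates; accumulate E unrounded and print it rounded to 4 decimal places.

G0 X0.00 Y0.00 Z0.48
G1 X10.50 Y0.00 E0.1310
G1 X10.50 Y13.00 E0.2931
G1 X0.00 Y13.00 E0.4241
G1 X0.00 Y0.00 E0.5862

At z = 0.48 mm: the 10.5×13 cube contributes its full rectangle. The outline is a single polygon with 4 vertices. Extrusion per mm of travel: 0.25 × 0.12 / (π × 0.875²) = 0.012473. Accumulating E over each segment gives final E = 0.5862.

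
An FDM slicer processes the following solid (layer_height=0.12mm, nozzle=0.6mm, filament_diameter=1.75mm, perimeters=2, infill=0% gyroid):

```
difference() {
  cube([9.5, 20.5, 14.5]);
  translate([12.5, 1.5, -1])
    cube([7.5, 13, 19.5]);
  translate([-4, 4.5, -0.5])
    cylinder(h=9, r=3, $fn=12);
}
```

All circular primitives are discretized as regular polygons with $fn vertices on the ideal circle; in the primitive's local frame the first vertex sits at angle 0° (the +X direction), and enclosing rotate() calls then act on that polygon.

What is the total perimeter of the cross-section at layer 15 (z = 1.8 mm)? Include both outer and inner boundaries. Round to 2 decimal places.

60.00 mm

At z = 1.8 mm: the cube (footprint 9.5×20.5) is included at this height (perimeter 60.00 mm); the cube at (12.5, 1.5) is present — its section is the full 7.5×13 rectangle (perimeter 41.00 mm); the r=3 cylinder at (-4, 4.5) contributes a regular 12-gon of circumradius 3 (perimeter = 2·12·3.000·sin(180°/12) = 18.63 mm); After the difference (first − rest): starting from the 9.5×20.5 cube, the 7.5×13 cube at (12.5, 1.5) misses the remaining region (no effect); the r=3 cylinder at (-4, 4.5) misses the remaining region (no effect) — boundary = 60.00 mm. Overall, the cross-section is a single solid region. Total boundary length (outer) = 60.00 mm.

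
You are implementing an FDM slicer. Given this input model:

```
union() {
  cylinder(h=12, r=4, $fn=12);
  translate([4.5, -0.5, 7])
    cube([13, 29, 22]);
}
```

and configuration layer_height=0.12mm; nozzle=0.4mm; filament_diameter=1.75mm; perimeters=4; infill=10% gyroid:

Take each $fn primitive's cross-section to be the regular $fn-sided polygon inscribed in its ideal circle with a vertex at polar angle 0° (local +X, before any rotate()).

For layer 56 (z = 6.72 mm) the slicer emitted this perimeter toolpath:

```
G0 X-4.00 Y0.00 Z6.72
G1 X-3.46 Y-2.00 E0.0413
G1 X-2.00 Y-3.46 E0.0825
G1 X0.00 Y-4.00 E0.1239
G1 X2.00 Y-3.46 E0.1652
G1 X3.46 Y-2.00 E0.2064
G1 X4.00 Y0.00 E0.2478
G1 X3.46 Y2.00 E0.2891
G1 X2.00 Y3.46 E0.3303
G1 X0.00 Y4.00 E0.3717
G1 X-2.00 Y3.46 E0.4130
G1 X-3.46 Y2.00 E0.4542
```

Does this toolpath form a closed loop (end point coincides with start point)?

Start point (G0): (-4.00, 0.00). End point (last G1): the path does not return to the start — open.

no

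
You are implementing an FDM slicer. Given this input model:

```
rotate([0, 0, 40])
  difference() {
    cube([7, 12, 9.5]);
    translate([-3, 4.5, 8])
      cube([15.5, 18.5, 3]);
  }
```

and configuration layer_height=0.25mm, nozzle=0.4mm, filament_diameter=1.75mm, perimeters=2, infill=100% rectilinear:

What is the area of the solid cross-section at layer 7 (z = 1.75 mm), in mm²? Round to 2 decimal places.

At z = 1.75 mm: the cube (footprint 7×12) is included at this height (area 84.00 mm²); the cube at (-3, 4.5) is not intersected at this z (z outside [8, 11]); After the difference (first − rest): none of the subtracted shapes is present at this height, so the 7×12 cube is unchanged — area = 84.00 mm²; (rotated 40° about Z; rotation is an isometry so areas/perimeters/island counts are preserved). Overall, the cross-section is a single solid region. Net area = 84.00 mm².

84.00 mm²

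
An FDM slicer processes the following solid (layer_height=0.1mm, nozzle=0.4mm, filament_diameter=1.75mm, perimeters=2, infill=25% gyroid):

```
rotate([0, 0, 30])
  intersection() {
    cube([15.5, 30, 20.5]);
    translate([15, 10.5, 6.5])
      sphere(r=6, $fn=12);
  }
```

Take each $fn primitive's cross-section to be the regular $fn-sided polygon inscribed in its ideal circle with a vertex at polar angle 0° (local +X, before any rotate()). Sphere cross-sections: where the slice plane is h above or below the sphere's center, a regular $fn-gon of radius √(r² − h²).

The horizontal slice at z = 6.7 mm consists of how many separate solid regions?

At z = 6.7 mm: the 15.5×30 cube contributes its full rectangle; the r=6 sphere at (15, 10.5) slices to a regular 12-gon of circumradius 5.997 (√(r²−h²) with h=0.2 from center); Keeping only the common overlap: the r=6 sphere at (15, 10.5) partially overlaps the 15.5×30 cube; clipping to the common part keeps 59.87 mm² — 1 connected region; (whole slice rotated 30° about Z — lengths, areas and connectivity unchanged). The result has 1 disconnected region.

1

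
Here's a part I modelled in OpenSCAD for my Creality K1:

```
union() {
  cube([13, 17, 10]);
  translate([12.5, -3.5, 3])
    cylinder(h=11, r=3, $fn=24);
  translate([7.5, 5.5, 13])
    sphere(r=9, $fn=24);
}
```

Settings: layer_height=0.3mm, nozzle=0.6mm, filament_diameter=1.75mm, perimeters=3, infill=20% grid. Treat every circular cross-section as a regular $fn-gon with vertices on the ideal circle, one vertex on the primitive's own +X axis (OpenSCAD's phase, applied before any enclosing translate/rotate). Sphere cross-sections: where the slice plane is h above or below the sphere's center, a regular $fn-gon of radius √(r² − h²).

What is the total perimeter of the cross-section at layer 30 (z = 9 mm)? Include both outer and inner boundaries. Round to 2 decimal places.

At z = 9 mm: the 13×17 cube contributes its full rectangle (perimeter 60.00 mm); the cylinder at (12.5, -3.5): section is a regular 24-gon, circumradius r=3 (perimeter = 2·24·3.000·sin(180°/24) = 18.80 mm); the r=9 sphere at (7.5, 5.5) slices to a regular 24-gon of circumradius 8.062 (√(r²−h²) with h=4 from center) (perimeter = 2·24·8.062·sin(180°/24) = 50.51 mm); Combining (union): the regions partially overlap (shared area 160.99 mm²), so the edge portions inside another operand are dropped and the merged outline is re-measured after clipping — boundary = 74.99 mm. Overall, the cross-section is a single solid region. Total boundary length (outer) = 74.99 mm.

74.99 mm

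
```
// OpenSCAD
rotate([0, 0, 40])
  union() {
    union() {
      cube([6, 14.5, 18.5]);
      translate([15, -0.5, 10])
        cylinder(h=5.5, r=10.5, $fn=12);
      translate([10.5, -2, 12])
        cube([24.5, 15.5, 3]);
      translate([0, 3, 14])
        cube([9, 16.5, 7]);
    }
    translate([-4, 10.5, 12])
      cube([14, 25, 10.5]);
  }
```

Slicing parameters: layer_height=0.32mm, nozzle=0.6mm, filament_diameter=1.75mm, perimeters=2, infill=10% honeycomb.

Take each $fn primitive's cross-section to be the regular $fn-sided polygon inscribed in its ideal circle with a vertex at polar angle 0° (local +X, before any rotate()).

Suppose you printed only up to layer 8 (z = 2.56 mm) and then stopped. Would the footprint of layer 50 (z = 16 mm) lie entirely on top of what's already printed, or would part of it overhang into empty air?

Compare the two slices. At z = 2.56: the 6×14.5 cube contributes its full rectangle (area 87.00 mm²); the cylinder at (15, -0.5) does not reach this height (z outside [10, 15.5]); the cube at (10.5, -2) is absent (z outside [12, 15]); the cube at (0, 3) is not intersected at this z (z outside [14, 21]); Merging all regions: only the 6×14.5 cube is present, so the union is just that shape — area = 87.00 mm²; the cube at (-4, 10.5) is not intersected at this z (z outside [12, 22.5]); Taking the union: only that combined region is present, so the union is just that shape — area = 87.00 mm²; (whole slice rotated 40° about Z — lengths, areas and connectivity unchanged). At z = 16: the cube is present — its section is the full 6×14.5 rectangle (area 87.00 mm²); the cylinder at (15, -0.5) does not reach this height (z outside [10, 15.5]); the cube at (10.5, -2) is absent (z outside [12, 15]); the 9×16.5 cube at (0, 3) contributes its full rectangle (area 148.50 mm²); Taking the union: the regions partially overlap — summed areas 235.50 mm² minus the doubly-counted overlap 69.00 mm² gives 166.50 mm² — area = 166.50 mm²; the cube at (-4, 10.5) (footprint 14×25) is included at this height (area 350.00 mm²); Taking the union: the regions partially overlap — summed areas 516.50 mm² minus the doubly-counted overlap 81.00 mm² gives 435.50 mm² — area = 435.50 mm²; (whole slice rotated 40° about Z — lengths, areas and connectivity unchanged). Checking containment: at z = 16 the cross-section extends beyond the z = 2.56 cross-section by about 348.50 mm².

part overhangs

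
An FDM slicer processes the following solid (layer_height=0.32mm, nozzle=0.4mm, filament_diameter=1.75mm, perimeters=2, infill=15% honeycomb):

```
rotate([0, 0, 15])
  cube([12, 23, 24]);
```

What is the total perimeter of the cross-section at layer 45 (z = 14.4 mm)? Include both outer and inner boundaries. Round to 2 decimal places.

At z = 14.4 mm: the cube (footprint 12×23) is included at this height (perimeter 70.00 mm); (rotated 15° about Z; rotation is an isometry so areas/perimeters/island counts are preserved). Overall, the cross-section is a single solid region. Total boundary length (outer) = 70.00 mm.

70.00 mm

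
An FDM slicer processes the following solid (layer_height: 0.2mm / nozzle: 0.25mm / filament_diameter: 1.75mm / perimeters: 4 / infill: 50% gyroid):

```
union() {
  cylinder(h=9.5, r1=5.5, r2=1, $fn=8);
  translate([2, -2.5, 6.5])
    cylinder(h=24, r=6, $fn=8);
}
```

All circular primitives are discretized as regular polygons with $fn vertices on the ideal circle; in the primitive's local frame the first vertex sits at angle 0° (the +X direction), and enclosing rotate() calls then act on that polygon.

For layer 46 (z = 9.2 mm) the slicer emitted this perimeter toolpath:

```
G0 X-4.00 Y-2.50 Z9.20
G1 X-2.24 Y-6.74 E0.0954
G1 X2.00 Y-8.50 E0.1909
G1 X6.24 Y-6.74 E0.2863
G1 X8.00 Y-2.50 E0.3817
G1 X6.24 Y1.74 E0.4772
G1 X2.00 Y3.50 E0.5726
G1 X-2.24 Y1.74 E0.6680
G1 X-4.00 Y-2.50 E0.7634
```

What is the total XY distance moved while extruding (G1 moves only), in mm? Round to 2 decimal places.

36.73 mm

Sum the Euclidean lengths of each G1 segment: total = 36.73 mm.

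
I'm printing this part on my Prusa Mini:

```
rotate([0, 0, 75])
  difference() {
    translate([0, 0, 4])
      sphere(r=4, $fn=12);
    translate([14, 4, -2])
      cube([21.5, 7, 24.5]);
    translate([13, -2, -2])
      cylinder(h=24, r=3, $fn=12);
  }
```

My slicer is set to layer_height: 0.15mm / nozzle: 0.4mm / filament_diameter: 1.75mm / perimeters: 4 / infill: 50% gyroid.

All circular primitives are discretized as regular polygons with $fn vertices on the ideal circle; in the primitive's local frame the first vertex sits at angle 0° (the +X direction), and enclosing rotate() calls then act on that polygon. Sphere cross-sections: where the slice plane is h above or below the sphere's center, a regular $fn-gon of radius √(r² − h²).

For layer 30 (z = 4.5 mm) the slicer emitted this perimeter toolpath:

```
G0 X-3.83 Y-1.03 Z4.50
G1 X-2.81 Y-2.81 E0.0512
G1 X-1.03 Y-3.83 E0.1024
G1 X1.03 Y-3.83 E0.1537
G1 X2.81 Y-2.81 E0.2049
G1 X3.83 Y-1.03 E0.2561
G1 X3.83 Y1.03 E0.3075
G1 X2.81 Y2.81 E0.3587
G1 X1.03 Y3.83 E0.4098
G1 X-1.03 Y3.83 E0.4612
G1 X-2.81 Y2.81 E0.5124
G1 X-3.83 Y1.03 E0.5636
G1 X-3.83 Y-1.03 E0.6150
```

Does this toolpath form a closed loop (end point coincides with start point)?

Start point (G0): (-3.83, -1.03). End point (last G1): the path returns to the start — closed.

yes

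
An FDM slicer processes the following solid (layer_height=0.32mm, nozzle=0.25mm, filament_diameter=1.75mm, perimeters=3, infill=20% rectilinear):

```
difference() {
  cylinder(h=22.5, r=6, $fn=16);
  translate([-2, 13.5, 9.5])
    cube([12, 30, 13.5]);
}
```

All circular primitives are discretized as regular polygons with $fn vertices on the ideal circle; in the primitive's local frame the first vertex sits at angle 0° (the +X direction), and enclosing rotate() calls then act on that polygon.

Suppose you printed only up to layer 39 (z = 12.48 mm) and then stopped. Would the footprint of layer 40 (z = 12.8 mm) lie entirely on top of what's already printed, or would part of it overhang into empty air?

entirely on top

Compare the two slices. At z = 12.48: the r=6 cylinder contributes a regular 16-gon of circumradius 6 (area = (16/2)·6.000²·sin(360°/16) = 110.21 mm²); the cube at (-2, 13.5) is present — its section is the full 12×30 rectangle (area 360.00 mm²); After the difference (first − rest): starting from the r=6 cylinder (110.21 mm²), the 12×30 cube at (-2, 13.5) misses the remaining region (no effect) — area = 110.21 mm². At z = 12.8: the cylinder: section is a regular 16-gon, circumradius r=6 (area = (16/2)·6.000²·sin(360°/16) = 110.21 mm²); the cube at (-2, 13.5) is present — its section is the full 12×30 rectangle (area 360.00 mm²); After the difference (first − rest): starting from the r=6 cylinder (110.21 mm²), the 12×30 cube at (-2, 13.5) misses the remaining region (no effect) — area = 110.21 mm². Checking containment: the cross-section at z = 12.8 is a subset of the cross-section at z = 12.48.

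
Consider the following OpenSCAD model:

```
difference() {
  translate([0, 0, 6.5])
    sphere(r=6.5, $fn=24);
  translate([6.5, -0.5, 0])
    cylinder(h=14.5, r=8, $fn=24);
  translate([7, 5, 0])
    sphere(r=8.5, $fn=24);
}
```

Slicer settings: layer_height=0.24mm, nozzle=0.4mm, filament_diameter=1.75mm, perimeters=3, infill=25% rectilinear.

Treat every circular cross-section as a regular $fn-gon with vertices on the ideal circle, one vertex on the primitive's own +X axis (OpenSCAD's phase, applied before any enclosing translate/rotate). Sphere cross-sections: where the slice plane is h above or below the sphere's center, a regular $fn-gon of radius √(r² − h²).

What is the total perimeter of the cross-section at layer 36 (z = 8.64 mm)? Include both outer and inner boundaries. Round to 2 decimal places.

At z = 8.64 mm: the r=6.5 sphere slices to a regular 24-gon of circumradius 6.138 (√(r²−h²) with h=2.14 from center) (perimeter = 2·24·6.138·sin(180°/24) = 38.45 mm); the r=8 cylinder at (6.5, -0.5) contributes a regular 24-gon of circumradius 8 (perimeter = 2·24·8.000·sin(180°/24) = 50.12 mm); the sphere at (7, 5) does not reach this height (|z−center|=8.640 > r=8.5); After the difference (first − rest): starting from the r=6.5 sphere, the r=8 cylinder at (6.5, -0.5) partially overlaps it — only the 65.51 mm² overlap (of its 198.77 mm²) is removed, clipping the outline — boundary = 35.30 mm. Overall, the cross-section is a single solid region. Total boundary length (outer) = 35.30 mm.

35.30 mm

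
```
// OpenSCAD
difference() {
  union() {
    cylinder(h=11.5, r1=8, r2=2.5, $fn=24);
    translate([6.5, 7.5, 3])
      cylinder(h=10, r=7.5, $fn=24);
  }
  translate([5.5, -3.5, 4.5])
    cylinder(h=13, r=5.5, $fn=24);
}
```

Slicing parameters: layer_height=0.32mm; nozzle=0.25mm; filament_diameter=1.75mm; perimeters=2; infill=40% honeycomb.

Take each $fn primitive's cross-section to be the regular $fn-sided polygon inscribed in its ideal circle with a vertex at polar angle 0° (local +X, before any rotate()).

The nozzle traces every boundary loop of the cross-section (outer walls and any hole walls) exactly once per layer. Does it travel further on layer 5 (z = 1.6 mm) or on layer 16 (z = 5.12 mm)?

Layer 5 (z = 1.6): the cone contributes a regular 24-gon of circumradius 7.235 (interpolated between r1=8 and r2=2.5 at t=0.139) (perimeter = 2·24·7.235·sin(180°/24) = 45.33 mm); the cylinder at (6.5, 7.5) does not reach this height (z outside [3, 13]); Merging all regions: only the cone is present, so the union is just that shape — boundary = 45.33 mm; the cylinder at (5.5, -3.5) does not reach this height (z outside [4.5, 17.5]); After the difference (first − rest): none of the subtracted shapes is present at this height, so the result so far is unchanged — boundary = 45.33 mm. So its perimeter = 45.33 mm. Layer 16 (z = 5.12): the cone contributes a regular 24-gon of circumradius 5.551 (interpolated between r1=8 and r2=2.5 at t=0.445) (perimeter = 2·24·5.551·sin(180°/24) = 34.78 mm); the r=7.5 cylinder at (6.5, 7.5) gives a regular 24-gon of circumradius 7.5 (constant along its height) (perimeter = 2·24·7.500·sin(180°/24) = 46.99 mm); Combining (union): the regions partially overlap (shared area 17.18 mm²), so the edge portions inside another operand are dropped and the merged outline is re-measured after clipping — boundary = 63.79 mm; the r=5.5 cylinder at (5.5, -3.5) contributes a regular 24-gon of circumradius 5.5 (perimeter = 2·24·5.500·sin(180°/24) = 34.46 mm); Subtracting the remaining from the first: starting from that combined region, the r=5.5 cylinder at (5.5, -3.5) partially overlaps it — only the 32.83 mm² overlap (of its 93.95 mm²) is removed, clipping the outline — boundary = 66.37 mm. So its perimeter = 66.37 mm. Layer 16 is larger (66.37 vs 45.33 mm).

layer 16 (z = 5.12 mm)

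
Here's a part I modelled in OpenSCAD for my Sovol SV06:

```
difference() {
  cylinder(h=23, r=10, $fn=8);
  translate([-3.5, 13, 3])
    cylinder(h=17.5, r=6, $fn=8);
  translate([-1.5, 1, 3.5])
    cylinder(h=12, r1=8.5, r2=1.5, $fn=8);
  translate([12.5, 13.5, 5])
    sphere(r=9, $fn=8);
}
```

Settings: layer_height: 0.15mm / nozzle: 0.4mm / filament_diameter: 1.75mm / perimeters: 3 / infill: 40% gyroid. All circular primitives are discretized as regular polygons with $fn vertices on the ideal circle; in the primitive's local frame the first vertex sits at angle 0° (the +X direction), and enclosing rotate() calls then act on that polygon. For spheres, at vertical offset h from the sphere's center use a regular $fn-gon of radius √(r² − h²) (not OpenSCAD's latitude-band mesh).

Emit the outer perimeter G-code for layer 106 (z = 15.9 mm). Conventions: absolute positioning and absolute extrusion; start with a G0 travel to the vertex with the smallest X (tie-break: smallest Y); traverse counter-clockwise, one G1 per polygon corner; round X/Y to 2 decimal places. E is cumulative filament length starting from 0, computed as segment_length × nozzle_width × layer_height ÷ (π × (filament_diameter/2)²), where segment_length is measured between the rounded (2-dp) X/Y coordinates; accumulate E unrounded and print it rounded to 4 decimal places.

At z = 15.9 mm: the cylinder: section is a regular 8-gon, circumradius r=10; the r=6 cylinder at (-3.5, 13) contributes a regular 8-gon of circumradius 6; the cone at (-1.5, 1) does not reach this height (z outside [3.5, 15.5]); the sphere at (12.5, 13.5) is absent (|z−center|=10.900 > r=9); Taking the first minus the rest: starting from the r=10 cylinder, the r=6 cylinder at (-3.5, 13) partially overlaps it — only the 7.95 mm² overlap (of its 101.82 mm²) is removed, clipping the outline — 1 connected region. The outline is a single polygon with 11 vertices. Extrusion per mm of travel: 0.4 × 0.15 / (π × 0.875²) = 0.024945. Accumulating E over each segment gives final E = 1.5401.

G0 X-10.00 Y0.00 Z15.90
G1 X-7.07 Y-7.07 E0.1909
G1 X0.00 Y-10.00 E0.3818
G1 X7.07 Y-7.07 E0.5727
G1 X10.00 Y0.00 E0.7636
G1 X7.07 Y7.07 E0.9545
G1 X1.07 Y9.56 E1.1166
G1 X0.74 Y8.76 E1.1382
G1 X-3.50 Y7.00 E1.2527
G1 X-5.37 Y7.78 E1.3032
G1 X-7.07 Y7.07 E1.3492
G1 X-10.00 Y0.00 E1.5401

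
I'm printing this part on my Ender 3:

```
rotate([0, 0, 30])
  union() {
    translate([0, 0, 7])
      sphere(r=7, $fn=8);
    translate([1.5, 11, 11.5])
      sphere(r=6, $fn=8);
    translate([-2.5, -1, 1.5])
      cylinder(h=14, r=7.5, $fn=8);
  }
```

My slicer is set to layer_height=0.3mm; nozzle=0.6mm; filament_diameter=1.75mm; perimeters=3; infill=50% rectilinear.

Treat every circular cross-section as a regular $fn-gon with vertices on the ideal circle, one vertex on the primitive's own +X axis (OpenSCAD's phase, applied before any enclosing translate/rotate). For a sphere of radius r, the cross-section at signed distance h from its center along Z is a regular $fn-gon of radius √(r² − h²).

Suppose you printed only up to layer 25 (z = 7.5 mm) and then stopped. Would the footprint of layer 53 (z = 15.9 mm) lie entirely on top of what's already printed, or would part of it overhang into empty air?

entirely on top

Compare the two slices. At z = 7.5: the r=7 sphere contributes a regular 8-gon of circumradius √(7²−0.5²) = 6.982 (area = (8/2)·6.982²·sin(360°/8) = 137.89 mm²); the sphere at (1.5, 11): section is a regular 8-gon, circumradius = √(r²−h²) = √(6²−4²) = 4.472 (area = (8/2)·4.472²·sin(360°/8) = 56.57 mm²); the cylinder at (-2.5, -1): section is a regular 8-gon, circumradius r=7.5 (area = (8/2)·7.500²·sin(360°/8) = 159.10 mm²); Merging all regions: the regions partially overlap — summed areas 353.55 mm² minus the doubly-counted overlap 110.78 mm² gives 242.77 mm² — area = 242.77 mm²; (rotated 30° about Z; rotation is an isometry so areas/perimeters/island counts are preserved). At z = 15.9: the sphere is absent (|z−center|=8.900 > r=7); the r=6 sphere at (1.5, 11) slices to a regular 8-gon of circumradius 4.079 (√(r²−h²) with h=4.4 from center) (area = (8/2)·4.079²·sin(360°/8) = 47.07 mm²); the cylinder at (-2.5, -1) does not reach this height (z outside [1.5, 15.5]); Combining (union): only the r=6 sphere at (1.5, 11) is present, so the union is just that shape — area = 47.07 mm²; (whole slice rotated 30° about Z — lengths, areas and connectivity unchanged). Checking containment: the cross-section at z = 15.9 is a subset of the cross-section at z = 7.5.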